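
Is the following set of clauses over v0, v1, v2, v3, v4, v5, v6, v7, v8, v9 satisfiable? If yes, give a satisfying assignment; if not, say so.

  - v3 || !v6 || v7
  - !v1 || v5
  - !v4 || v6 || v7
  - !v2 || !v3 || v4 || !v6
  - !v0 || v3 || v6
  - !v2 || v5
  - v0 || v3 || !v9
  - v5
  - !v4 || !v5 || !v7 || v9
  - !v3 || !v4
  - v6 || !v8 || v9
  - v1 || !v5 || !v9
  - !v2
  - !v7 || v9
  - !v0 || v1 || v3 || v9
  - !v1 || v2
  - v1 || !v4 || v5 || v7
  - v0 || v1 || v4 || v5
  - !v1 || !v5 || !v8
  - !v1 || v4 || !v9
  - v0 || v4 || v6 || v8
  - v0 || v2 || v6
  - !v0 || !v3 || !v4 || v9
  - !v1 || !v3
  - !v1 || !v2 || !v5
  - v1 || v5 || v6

v0 = True, v1 = False, v2 = False, v3 = True, v4 = False, v5 = True, v6 = False, v7 = False, v8 = False, v9 = False

Unit clause (v5) forces v5 = True.
Unit clause (!v2) forces v2 = False.
In (!v1 || v2) only !v1 is left, so v1 = False.
In (v1 || !v5 || !v9) only !v9 is left, so v9 = False.
In (!v7 || v9) only !v7 is left, so v7 = False.
Set v0 = True.
  then (!v0 || v1 || v3 || v9) forces v3 = True.
  then (!v0 || !v3 || !v4 || v9) forces v4 = False.
Set v6 = False.
  then (v6 || !v8 || v9) forces v8 = False.
All clauses satisfied.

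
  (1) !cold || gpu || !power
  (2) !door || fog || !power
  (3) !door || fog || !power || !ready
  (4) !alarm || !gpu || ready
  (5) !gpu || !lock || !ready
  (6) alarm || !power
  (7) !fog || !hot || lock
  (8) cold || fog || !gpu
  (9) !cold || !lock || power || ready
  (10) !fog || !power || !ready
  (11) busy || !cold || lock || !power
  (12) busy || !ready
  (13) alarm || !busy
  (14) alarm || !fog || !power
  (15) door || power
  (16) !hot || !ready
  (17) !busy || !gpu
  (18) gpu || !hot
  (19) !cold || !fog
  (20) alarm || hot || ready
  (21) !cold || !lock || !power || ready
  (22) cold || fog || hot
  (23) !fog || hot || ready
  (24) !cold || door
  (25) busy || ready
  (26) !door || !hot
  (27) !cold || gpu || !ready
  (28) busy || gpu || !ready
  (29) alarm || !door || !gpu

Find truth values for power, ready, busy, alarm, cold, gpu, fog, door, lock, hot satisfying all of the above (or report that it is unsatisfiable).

power=F; ready=F; busy=T; alarm=T; cold=T; gpu=F; fog=F; door=T; lock=F; hot=F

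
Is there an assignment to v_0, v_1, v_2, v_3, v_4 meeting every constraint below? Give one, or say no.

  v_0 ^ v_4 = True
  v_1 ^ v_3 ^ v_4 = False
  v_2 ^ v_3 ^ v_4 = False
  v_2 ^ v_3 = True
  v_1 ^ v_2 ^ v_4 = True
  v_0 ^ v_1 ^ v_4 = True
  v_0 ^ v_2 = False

v_0 = False, v_1 = False, v_2 = False, v_3 = True, v_4 = True

v_0 ^ v_4 = F ^ T = True ✓
v_1 ^ v_3 ^ v_4 = F ^ T ^ T = False ✓
v_2 ^ v_3 ^ v_4 = F ^ T ^ T = False ✓
v_2 ^ v_3 = F ^ T = True ✓
v_1 ^ v_2 ^ v_4 = F ^ F ^ T = True ✓
v_0 ^ v_1 ^ v_4 = F ^ F ^ T = True ✓
v_0 ^ v_2 = F ^ F = False ✓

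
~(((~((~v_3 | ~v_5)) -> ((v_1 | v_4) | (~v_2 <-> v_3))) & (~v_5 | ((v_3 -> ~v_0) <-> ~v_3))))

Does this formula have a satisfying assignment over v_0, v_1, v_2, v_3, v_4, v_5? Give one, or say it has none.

v_0 = False, v_1 = True, v_2 = True, v_3 = True, v_4 = True, v_5 = True

  ~(((~((~v_3 | ~v_5)) -> ((v_1 | v_4) | (~v_2 <-> v_3))) & (~v_5 | ((v_3 -> ~v_0) <-> ~v_3)))) = True
    (~((~v_3 | ~v_5)) -> ((v_1 | v_4) | (~v_2 <-> v_3))) & (~v_5 | ((v_3 -> ~v_0) <-> ~v_3)) = False
      ~((~v_3 | ~v_5)) -> ((v_1 | v_4) | (~v_2 <-> v_3)) = True
        ~((~v_3 | ~v_5)) = True
          ~v_3 | ~v_5 = False
            ~v_3 = False
            ~v_5 = False
        (v_1 | v_4) | (~v_2 <-> v_3) = True
          v_1 | v_4 = True
          ~v_2 <-> v_3 = False
            ~v_2 = False
      ~v_5 | ((v_3 -> ~v_0) <-> ~v_3) = False
        ~v_5 = False
        (v_3 -> ~v_0) <-> ~v_3 = False
          v_3 -> ~v_0 = True
            ~v_0 = True
          ~v_3 = False
The formula evaluates to True.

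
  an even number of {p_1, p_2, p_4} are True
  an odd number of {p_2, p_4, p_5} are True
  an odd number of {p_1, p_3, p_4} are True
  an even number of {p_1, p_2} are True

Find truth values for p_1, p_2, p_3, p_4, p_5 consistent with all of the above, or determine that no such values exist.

p_1 = True, p_2 = True, p_3 = False, p_4 = False, p_5 = False

{p_1, p_2, p_4}: 2 true → even ✓
{p_2, p_4, p_5}: 1 true → odd ✓
{p_1, p_3, p_4}: 1 true → odd ✓
{p_1, p_2}: 2 true → even ✓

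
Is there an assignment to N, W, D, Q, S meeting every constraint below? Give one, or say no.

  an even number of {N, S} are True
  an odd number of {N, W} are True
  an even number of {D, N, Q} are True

N: True; W: False; D: True; Q: False; S: True

{N, S}: 2 true → even ✓
{N, W}: 1 true → odd ✓
{D, N, Q}: 2 true → even ✓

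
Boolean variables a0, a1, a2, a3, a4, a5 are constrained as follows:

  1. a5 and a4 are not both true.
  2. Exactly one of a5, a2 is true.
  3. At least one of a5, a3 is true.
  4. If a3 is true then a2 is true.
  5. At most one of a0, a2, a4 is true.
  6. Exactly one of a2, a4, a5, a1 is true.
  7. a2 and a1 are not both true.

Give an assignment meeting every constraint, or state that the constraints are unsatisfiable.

a0 = False; a1 = False; a2 = False; a3 = False; a4 = False; a5 = True

  (1) a5=T, a4=F — not both ✓
  (2) {a5, a2}: 1 true — exactly one ✓
  (3) {a5, a3}: 1 true — at least one ✓
  (4) a3=F ⇒ a2: vacuous ✓
  (5) {a0, a2, a4}: 0 true — at most one ✓
  (6) {a2, a4, a5, a1}: 1 true — exactly one ✓
  (7) a2=F, a1=F — not both ✓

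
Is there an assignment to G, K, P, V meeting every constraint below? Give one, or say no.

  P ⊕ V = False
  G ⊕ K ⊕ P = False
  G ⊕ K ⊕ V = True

Unsatisfiable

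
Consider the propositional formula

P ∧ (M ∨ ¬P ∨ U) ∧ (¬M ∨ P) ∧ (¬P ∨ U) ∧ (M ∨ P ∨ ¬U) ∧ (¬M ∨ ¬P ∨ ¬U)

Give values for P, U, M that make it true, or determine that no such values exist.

Unit clause (P) forces P = True.
In (¬P ∨ U) only U is left, so U = True.
In (¬M ∨ ¬P ∨ ¬U) only ¬M is left, so M = False.
All clauses satisfied.

P=T, U=T, M=F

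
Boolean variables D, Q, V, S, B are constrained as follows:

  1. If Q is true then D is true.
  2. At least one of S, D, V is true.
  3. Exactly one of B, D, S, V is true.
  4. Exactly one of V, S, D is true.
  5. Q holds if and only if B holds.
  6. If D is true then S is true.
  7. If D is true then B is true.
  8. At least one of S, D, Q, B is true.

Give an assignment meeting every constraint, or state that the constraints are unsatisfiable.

D=F; Q=F; V=F; S=T; B=F

  (1) Q=F ⇒ D: vacuous ✓
  (2) {S, D, V}: 1 true — at least one ✓
  (3) {B, D, S, V}: 1 true — exactly one ✓
  (4) {V, S, D}: 1 true — exactly one ✓
  (5) Q=F, B=F — same ✓
  (6) D=F ⇒ S: vacuous ✓
  (7) D=F ⇒ B: vacuous ✓
  (8) {S, D, Q, B}: 1 true — at least one ✓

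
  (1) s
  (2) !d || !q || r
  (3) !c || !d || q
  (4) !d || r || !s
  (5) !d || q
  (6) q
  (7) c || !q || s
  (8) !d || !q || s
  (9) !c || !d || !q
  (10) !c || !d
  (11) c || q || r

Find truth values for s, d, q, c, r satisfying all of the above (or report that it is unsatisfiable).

Unit clause (s) forces s = True.
Unit clause (q) forces q = True.
Set d = True.
  then (!d || !q || r) forces r = True.
  then (!c || !d || !q) forces c = False.
All clauses satisfied.

s=T, d=T, q=T, c=F, r=T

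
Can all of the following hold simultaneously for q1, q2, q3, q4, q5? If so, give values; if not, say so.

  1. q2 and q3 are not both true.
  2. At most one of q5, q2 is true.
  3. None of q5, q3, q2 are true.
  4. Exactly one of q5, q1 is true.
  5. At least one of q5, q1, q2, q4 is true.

q1 = True; q2 = False; q3 = False; q4 = False; q5 = False

  (1) q2=F, q3=F — not both ✓
  (2) {q5, q2}: 0 true — at most one ✓
  (3) {q5, q3, q2}: 0 true — none ✓
  (4) {q5, q1}: 1 true — exactly one ✓
  (5) {q5, q1, q2, q4}: 1 true — at least one ✓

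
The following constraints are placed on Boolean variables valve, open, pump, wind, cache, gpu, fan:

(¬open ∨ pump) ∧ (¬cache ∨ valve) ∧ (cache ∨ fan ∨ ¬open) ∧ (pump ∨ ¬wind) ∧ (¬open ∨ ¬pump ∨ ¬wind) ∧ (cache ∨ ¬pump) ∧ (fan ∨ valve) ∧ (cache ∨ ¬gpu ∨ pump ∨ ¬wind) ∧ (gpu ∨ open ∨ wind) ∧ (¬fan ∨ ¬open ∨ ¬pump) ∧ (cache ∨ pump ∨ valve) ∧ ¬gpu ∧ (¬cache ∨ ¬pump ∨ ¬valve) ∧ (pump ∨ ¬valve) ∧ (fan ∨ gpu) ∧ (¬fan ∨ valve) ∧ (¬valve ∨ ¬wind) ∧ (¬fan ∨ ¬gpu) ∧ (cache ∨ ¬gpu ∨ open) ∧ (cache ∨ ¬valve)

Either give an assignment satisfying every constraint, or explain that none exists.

UNSATISFIABLE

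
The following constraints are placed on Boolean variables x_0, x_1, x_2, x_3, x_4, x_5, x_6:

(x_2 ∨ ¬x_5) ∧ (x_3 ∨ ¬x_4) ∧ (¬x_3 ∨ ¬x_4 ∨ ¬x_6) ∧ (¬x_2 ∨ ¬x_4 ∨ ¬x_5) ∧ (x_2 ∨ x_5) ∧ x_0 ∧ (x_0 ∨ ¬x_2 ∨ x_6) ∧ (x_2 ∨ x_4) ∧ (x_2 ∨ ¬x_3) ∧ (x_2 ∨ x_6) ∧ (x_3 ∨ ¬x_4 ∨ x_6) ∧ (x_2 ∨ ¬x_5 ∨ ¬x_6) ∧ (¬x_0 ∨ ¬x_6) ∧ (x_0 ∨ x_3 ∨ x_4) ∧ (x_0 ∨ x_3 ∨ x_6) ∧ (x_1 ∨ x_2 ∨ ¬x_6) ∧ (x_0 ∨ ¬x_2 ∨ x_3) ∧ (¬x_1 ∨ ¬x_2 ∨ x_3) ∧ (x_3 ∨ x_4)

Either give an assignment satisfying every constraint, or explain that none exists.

x_0 = True, x_1 = False, x_2 = True, x_3 = True, x_4 = False, x_5 = True, x_6 = False

Unit clause (x_0) forces x_0 = True.
In (¬x_0 ∨ ¬x_6) only ¬x_6 is left, so x_6 = False.
In (x_2 ∨ x_6) only x_2 is left, so x_2 = True.
Set x_1 = False.
Try x_3 = False:
  (x_3 ∨ ¬x_4) forces x_4 = False.
  clause (x_3 ∨ x_4) is falsified — backtrack.
So x_3 = True.
Set x_4 = False.
Set x_5 = True.
All clauses satisfied.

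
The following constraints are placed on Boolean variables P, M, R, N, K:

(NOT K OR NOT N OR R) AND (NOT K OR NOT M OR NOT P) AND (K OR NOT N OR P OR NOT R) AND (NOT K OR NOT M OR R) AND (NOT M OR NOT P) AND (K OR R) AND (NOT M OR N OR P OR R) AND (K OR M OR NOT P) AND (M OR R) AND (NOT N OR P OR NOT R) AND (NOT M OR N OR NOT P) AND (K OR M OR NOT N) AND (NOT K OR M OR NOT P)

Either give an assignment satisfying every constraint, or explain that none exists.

Try P = True:
  (NOT M OR NOT P) forces M = False.
  (K OR M OR NOT P) forces K = True.
  clause (NOT K OR M OR NOT P) is falsified — backtrack.
So P = False.
Set M = False.
  then (M OR R) forces R = True.
  then (NOT N OR P OR NOT R) forces N = False.
Set K = True.
All clauses satisfied.

P = False, M = False, R = True, N = False, K = True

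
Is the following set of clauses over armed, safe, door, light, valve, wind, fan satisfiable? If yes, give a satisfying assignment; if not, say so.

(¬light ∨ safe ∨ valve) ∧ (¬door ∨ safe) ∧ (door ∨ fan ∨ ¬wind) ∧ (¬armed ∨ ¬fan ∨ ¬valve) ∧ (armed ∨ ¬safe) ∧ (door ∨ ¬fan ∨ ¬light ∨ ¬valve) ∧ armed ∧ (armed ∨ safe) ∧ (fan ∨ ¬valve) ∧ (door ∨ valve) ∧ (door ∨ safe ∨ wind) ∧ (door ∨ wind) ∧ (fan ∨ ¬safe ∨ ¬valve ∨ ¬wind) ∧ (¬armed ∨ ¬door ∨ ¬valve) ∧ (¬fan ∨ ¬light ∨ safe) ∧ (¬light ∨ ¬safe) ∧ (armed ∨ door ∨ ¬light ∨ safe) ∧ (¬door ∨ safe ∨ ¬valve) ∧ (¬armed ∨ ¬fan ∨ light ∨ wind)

armed = True, safe = True, door = True, light = False, valve = False, wind = True, fan = True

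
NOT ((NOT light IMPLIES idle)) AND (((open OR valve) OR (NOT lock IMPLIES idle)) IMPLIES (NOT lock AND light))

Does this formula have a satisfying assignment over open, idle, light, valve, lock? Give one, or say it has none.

open: False, idle: False, light: False, valve: False, lock: False

  NOT ((NOT light IMPLIES idle)) = True
    NOT light IMPLIES idle = False
      NOT light = True
  ((open OR valve) OR (NOT lock IMPLIES idle)) IMPLIES (NOT lock AND light) = True
    (open OR valve) OR (NOT lock IMPLIES idle) = False
      open OR valve = False
      NOT lock IMPLIES idle = False
        NOT lock = True
    NOT lock AND light = False
      NOT lock = True
Both conjuncts True, so the formula holds.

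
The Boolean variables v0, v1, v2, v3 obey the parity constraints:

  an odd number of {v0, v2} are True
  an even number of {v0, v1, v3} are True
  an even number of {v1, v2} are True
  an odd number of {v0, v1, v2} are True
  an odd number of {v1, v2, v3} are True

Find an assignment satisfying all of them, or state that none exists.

v0 = True, v1 = False, v2 = False, v3 = True

{v0, v2}: 1 true → odd ✓
{v0, v1, v3}: 2 true → even ✓
{v1, v2}: 0 true → even ✓
{v0, v1, v2}: 1 true → odd ✓
{v1, v2, v3}: 1 true → odd ✓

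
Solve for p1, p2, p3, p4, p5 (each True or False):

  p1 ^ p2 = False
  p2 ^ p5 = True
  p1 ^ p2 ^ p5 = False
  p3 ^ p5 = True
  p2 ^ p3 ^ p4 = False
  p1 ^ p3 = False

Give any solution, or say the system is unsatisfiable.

p1 = True, p2 = True, p3 = True, p4 = False, p5 = False

p1 ^ p2 = T ^ T = False ✓
p2 ^ p5 = T ^ F = True ✓
p1 ^ p2 ^ p5 = T ^ T ^ F = False ✓
p3 ^ p5 = T ^ F = True ✓
p2 ^ p3 ^ p4 = T ^ T ^ F = False ✓
p1 ^ p3 = T ^ T = False ✓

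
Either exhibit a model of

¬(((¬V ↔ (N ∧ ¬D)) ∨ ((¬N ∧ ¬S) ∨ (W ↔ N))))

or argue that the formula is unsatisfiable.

S: False, N: True, W: False, V: True, D: False

  ¬(((¬V ↔ (N ∧ ¬D)) ∨ ((¬N ∧ ¬S) ∨ (W ↔ N)))) = True
    (¬V ↔ (N ∧ ¬D)) ∨ ((¬N ∧ ¬S) ∨ (W ↔ N)) = False
      ¬V ↔ (N ∧ ¬D) = False
        ¬V = False
        N ∧ ¬D = True
          ¬D = True
      (¬N ∧ ¬S) ∨ (W ↔ N) = False
        ¬N ∧ ¬S = False
          ¬N = False
          ¬S = True
        W ↔ N = False
The formula evaluates to True.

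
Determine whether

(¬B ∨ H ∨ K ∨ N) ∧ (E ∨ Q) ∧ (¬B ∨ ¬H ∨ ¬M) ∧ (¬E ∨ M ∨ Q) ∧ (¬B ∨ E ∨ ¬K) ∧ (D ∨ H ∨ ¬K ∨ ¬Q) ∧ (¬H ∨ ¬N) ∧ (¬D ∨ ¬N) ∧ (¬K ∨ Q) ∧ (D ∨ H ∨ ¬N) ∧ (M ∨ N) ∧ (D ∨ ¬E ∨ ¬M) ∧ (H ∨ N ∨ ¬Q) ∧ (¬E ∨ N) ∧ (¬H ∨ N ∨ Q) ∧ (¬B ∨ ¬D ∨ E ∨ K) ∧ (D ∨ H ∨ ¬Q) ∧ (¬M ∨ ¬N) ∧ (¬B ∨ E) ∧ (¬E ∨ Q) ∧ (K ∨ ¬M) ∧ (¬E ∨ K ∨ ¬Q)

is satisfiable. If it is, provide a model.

Try E = True:
  (¬E ∨ N) forces N = True.
  (¬H ∨ ¬N) forces H = False.
  (¬D ∨ ¬N) forces D = False.
  clause (D ∨ H ∨ ¬N) is falsified — backtrack.
So E = False.
  then (E ∨ Q) forces Q = True.
  then (¬B ∨ E) forces B = False.
Try H = False:
  (H ∨ N ∨ ¬Q) forces N = True.
  (¬D ∨ ¬N) forces D = False.
  clause (D ∨ H ∨ ¬N) is falsified — backtrack.
So H = True.
  then (¬H ∨ ¬N) forces N = False.
  then (M ∨ N) forces M = True.
  then (K ∨ ¬M) forces K = True.
Set D = True.
All clauses satisfied.

E = False; H = True; Q = True; K = True; M = True; N = False; D = True; B = False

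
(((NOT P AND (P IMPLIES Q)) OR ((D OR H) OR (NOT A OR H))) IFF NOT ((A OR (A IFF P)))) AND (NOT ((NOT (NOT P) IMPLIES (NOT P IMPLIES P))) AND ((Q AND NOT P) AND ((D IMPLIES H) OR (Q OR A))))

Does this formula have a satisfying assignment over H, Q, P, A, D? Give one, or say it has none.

No satisfying assignment exists.

The conjunct NOT ((NOT (NOT P) IMPLIES (NOT P IMPLIES P))) is unsatisfiable on its own:
  P=F: evaluates to False.
  P=T: evaluates to False.
So the whole conjunction is unsatisfiable.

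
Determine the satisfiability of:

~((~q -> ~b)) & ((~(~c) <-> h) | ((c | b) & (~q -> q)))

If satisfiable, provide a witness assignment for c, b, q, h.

c = True, b = True, q = False, h = True

  ~((~q -> ~b)) = True
    ~q -> ~b = False
      ~q = True
      ~b = False
  (~(~c) <-> h) | ((c | b) & (~q -> q)) = True
    ~(~c) <-> h = True
      ~(~c) = True
        ~c = False
    (c | b) & (~q -> q) = False
      c | b = True
      ~q -> q = False
        ~q = True
Both conjuncts True, so the formula holds.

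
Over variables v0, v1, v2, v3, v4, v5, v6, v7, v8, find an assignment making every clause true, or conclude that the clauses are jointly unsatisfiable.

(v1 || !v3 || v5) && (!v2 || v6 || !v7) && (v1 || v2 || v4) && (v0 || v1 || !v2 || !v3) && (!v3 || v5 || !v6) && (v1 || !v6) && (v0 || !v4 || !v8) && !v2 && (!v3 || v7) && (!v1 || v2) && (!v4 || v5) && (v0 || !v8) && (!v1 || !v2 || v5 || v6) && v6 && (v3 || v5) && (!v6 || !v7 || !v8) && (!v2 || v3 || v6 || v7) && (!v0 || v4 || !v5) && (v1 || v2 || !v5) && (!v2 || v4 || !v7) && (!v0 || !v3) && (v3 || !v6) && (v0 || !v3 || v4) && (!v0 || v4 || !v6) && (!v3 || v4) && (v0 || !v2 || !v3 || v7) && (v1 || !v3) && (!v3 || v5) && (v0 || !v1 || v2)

Case v1 = True:
  (!v2) forces v2 = False.
  Clause (!v1 || v2) is falsified — contradiction.
Case v1 = False:
  (v1 || !v6) forces v6 = False.
  Clause (v6) is falsified — contradiction.
Both cases fail, so the formula is unsatisfiable.

Unsatisfiable — no assignment works.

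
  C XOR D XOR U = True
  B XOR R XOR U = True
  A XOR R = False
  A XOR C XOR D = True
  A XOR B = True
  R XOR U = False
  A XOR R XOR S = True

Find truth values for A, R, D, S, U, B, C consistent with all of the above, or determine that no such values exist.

A = False, R = False, D = True, S = True, U = False, B = True, C = False

C XOR D XOR U = F XOR T XOR F = True ✓
B XOR R XOR U = T XOR F XOR F = True ✓
A XOR R = F XOR F = False ✓
A XOR C XOR D = F XOR F XOR T = True ✓
A XOR B = F XOR T = True ✓
R XOR U = F XOR F = False ✓
A XOR R XOR S = F XOR F XOR T = True ✓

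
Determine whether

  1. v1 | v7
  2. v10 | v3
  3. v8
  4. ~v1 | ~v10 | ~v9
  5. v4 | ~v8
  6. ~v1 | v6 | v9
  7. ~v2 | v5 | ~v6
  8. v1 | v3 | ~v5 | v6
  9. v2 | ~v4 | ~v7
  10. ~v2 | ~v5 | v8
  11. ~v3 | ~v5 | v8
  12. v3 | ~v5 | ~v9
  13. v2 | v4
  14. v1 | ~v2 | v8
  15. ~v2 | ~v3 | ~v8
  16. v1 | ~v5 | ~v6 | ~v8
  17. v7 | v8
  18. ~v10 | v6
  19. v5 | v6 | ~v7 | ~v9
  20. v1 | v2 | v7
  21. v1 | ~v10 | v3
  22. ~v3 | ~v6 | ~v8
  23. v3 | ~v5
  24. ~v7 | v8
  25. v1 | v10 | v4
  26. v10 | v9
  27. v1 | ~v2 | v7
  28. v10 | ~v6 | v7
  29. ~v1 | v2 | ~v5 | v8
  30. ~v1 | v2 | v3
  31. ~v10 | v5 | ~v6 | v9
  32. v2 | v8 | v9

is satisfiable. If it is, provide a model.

v1 = True; v2 = False; v3 = True; v4 = True; v5 = False; v6 = False; v7 = False; v8 = True; v9 = True; v10 = False

Unit clause (v8) forces v8 = True.
In (v4 | ~v8) only v4 is left, so v4 = True.
Try v1 = False:
  (v1 | v7) forces v7 = True.
  (v2 | ~v4 | ~v7) forces v2 = True.
  (~v2 | ~v3 | ~v8) forces v3 = False.
  (v10 | v3) forces v10 = True.
  clause (v1 | ~v10 | v3) is falsified — backtrack.
So v1 = True.
Set v2 = False.
  then (v2 | ~v4 | ~v7) forces v7 = False.
  then (~v1 | v2 | v3) forces v3 = True.
  then (~v3 | ~v6 | ~v8) forces v6 = False.
  then (~v1 | v6 | v9) forces v9 = True.
  then (~v10 | v6) forces v10 = False.
Set v5 = False.
All clauses satisfied.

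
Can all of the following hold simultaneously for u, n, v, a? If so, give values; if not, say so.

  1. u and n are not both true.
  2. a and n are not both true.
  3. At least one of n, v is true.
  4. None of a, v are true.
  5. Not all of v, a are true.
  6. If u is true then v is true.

u: False, n: True, v: False, a: False

  (1) u=F, n=T — not both ✓
  (2) a=F, n=T — not both ✓
  (3) {n, v}: 1 true — at least one ✓
  (4) {a, v}: 0 true — none ✓
  (5) {v, a}: 0/2 true — not all ✓
  (6) u=F ⇒ v: vacuous ✓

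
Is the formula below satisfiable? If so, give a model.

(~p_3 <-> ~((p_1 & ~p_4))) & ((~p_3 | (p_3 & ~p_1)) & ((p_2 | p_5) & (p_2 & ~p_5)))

p_1 = False, p_2 = True, p_3 = False, p_4 = True, p_5 = False

  ~p_3 <-> ~((p_1 & ~p_4)) = True
    ~p_3 = True
    ~((p_1 & ~p_4)) = True
      p_1 & ~p_4 = False
        ~p_4 = False
  (~p_3 | (p_3 & ~p_1)) & ((p_2 | p_5) & (p_2 & ~p_5)) = True
    ~p_3 | (p_3 & ~p_1) = True
      ~p_3 = True
      p_3 & ~p_1 = False
        ~p_1 = True
    (p_2 | p_5) & (p_2 & ~p_5) = True
      p_2 | p_5 = True
      p_2 & ~p_5 = True
        ~p_5 = True
Both conjuncts True, so the formula holds.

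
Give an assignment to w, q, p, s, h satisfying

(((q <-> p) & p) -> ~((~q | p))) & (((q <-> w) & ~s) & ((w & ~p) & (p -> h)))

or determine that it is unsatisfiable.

w = True, q = True, p = False, s = False, h = True

  ((q <-> p) & p) -> ~((~q | p)) = True
    (q <-> p) & p = False
      q <-> p = False
    ~((~q | p)) = True
      ~q | p = False
        ~q = False
  ((q <-> w) & ~s) & ((w & ~p) & (p -> h)) = True
    (q <-> w) & ~s = True
      q <-> w = True
      ~s = True
    (w & ~p) & (p -> h) = True
      w & ~p = True
        ~p = True
      p -> h = True
Both conjuncts True, so the formula holds.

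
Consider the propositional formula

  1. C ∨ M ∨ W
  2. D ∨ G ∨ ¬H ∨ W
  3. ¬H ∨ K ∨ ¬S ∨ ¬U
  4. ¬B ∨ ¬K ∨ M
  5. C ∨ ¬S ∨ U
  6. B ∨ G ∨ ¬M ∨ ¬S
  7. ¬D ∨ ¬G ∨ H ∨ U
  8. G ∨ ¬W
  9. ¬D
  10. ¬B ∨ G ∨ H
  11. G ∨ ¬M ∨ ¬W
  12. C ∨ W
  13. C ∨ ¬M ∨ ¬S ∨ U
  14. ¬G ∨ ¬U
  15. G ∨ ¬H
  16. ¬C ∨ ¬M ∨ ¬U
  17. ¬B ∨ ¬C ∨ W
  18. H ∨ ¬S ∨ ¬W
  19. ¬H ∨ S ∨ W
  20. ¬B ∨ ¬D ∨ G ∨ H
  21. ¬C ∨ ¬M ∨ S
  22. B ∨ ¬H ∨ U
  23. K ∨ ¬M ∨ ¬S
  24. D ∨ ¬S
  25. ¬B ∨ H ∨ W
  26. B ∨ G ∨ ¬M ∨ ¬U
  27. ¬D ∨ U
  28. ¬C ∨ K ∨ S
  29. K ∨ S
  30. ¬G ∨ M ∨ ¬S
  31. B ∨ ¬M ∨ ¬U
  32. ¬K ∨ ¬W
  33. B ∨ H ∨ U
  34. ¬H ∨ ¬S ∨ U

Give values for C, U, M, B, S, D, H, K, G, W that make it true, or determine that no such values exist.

Unit clause (¬D) forces D = False.
In (D ∨ ¬S) only ¬S is left, so S = False.
In (K ∨ S) only K is left, so K = True.
In (¬K ∨ ¬W) only ¬W is left, so W = False.
In (C ∨ W) only C is left, so C = True.
In (¬B ∨ ¬C ∨ W) only ¬B is left, so B = False.
In (¬H ∨ S ∨ W) only ¬H is left, so H = False.
In (¬C ∨ ¬M ∨ S) only ¬M is left, so M = False.
In (B ∨ H ∨ U) only U is left, so U = True.
In (¬G ∨ ¬U) only ¬G is left, so G = False.
All clauses satisfied.

C = True, U = True, M = False, B = False, S = False, D = False, H = False, K = True, G = False, W = False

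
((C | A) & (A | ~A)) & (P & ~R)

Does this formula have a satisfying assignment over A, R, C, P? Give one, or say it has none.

A = False; R = False; C = True; P = True

  (C | A) & (A | ~A) = True
    C | A = True
    A | ~A = True
      ~A = True
  P & ~R = True
    ~R = True
Both conjuncts True, so the formula holds.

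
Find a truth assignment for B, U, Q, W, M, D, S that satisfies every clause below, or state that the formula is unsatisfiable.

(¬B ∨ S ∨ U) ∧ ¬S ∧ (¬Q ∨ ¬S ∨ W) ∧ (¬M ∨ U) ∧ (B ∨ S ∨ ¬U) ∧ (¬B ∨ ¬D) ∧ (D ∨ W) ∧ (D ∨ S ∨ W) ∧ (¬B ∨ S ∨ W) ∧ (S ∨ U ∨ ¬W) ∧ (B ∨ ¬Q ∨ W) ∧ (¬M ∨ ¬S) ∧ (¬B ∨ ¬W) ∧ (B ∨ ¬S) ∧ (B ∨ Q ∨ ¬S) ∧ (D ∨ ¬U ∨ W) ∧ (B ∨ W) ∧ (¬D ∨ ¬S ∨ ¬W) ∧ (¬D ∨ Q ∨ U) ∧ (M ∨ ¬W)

Case W = True:
  (¬S) forces S = False.
  (S ∨ U ∨ ¬W) forces U = True.
  (B ∨ S ∨ ¬U) forces B = True.
  Clause (¬B ∨ ¬W) is falsified — contradiction.
Case W = False:
  (¬S) forces S = False.
  (D ∨ W) forces D = True.
  (¬B ∨ ¬D) forces B = False.
  Clause (B ∨ W) is falsified — contradiction.
Both cases fail, so the formula is unsatisfiable.

No satisfying assignment exists.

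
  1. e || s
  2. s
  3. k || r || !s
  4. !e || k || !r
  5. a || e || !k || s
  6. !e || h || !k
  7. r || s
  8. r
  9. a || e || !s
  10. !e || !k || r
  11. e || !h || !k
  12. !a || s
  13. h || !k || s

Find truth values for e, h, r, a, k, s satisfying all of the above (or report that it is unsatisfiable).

Unit clause (s) forces s = True.
Unit clause (r) forces r = True.
Set e = False.
  then (a || e || !s) forces a = True.
Set h = True.
  then (e || !h || !k) forces k = False.
All clauses satisfied.

e = False; h = True; r = True; a = True; k = False; s = True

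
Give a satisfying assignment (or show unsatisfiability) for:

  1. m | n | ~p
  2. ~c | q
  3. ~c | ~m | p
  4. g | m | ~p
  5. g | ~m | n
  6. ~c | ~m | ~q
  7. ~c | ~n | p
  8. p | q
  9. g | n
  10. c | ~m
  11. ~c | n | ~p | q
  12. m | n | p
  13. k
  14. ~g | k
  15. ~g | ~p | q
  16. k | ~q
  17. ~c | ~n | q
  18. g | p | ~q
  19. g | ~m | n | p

k: True, p: True, q: True, c: True, m: False, n: True, g: True

Unit clause (k) forces k = True.
Set p = True.
Try q = False:
  (~c | q) forces c = False.
  (c | ~m) forces m = False.
  (m | n | ~p) forces n = True.
  (g | m | ~p) forces g = True.
  clause (~g | ~p | q) is falsified — backtrack.
So q = True.
Set c = True.
  then (~c | ~m | ~q) forces m = False.
  then (m | n | ~p) forces n = True.
  then (g | m | ~p) forces g = True.
All clauses satisfied.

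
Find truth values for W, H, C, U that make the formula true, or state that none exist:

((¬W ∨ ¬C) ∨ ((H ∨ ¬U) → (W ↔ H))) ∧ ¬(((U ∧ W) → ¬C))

W=T, H=T, C=T, U=T

  (¬W ∨ ¬C) ∨ ((H ∨ ¬U) → (W ↔ H)) = True
    ¬W ∨ ¬C = False
      ¬W = False
      ¬C = False
    (H ∨ ¬U) → (W ↔ H) = True
      H ∨ ¬U = True
        ¬U = False
      W ↔ H = True
  ¬(((U ∧ W) → ¬C)) = True
    (U ∧ W) → ¬C = False
      U ∧ W = True
      ¬C = False
Both conjuncts True, so the formula holds.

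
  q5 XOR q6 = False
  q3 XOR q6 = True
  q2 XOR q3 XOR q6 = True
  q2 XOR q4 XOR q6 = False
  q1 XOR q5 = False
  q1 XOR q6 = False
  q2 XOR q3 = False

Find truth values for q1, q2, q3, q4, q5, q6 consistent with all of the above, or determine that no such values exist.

q1 = True, q2 = False, q3 = False, q4 = True, q5 = True, q6 = True

q5 XOR q6 = T XOR T = False ✓
q3 XOR q6 = F XOR T = True ✓
q2 XOR q3 XOR q6 = F XOR F XOR T = True ✓
q2 XOR q4 XOR q6 = F XOR T XOR T = False ✓
q1 XOR q5 = T XOR T = False ✓
q1 XOR q6 = T XOR T = False ✓
q2 XOR q3 = F XOR F = False ✓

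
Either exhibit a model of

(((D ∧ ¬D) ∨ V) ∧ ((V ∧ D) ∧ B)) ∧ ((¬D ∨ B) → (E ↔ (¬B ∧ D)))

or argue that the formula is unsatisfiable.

B=T, V=T, D=T, E=F

  ((D ∧ ¬D) ∨ V) ∧ ((V ∧ D) ∧ B) = True
    (D ∧ ¬D) ∨ V = True
      D ∧ ¬D = False
        ¬D = False
    (V ∧ D) ∧ B = True
      V ∧ D = True
  (¬D ∨ B) → (E ↔ (¬B ∧ D)) = True
    ¬D ∨ B = True
      ¬D = False
    E ↔ (¬B ∧ D) = True
      ¬B ∧ D = False
        ¬B = False
Both conjuncts True, so the formula holds.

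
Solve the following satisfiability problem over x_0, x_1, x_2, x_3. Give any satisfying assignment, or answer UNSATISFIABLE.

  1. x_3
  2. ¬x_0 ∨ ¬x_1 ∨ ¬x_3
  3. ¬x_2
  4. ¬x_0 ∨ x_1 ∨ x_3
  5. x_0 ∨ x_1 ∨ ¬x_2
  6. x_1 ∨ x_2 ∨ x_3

x_0 = True, x_1 = False, x_2 = False, x_3 = True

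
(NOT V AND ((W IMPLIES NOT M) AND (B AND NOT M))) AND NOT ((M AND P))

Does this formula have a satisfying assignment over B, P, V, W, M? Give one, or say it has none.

B=T, P=T, V=F, W=T, M=F

  NOT V AND ((W IMPLIES NOT M) AND (B AND NOT M)) = True
    NOT V = True
    (W IMPLIES NOT M) AND (B AND NOT M) = True
      W IMPLIES NOT M = True
        NOT M = True
      B AND NOT M = True
        NOT M = True
  NOT ((M AND P)) = True
    M AND P = False
Both conjuncts True, so the formula holds.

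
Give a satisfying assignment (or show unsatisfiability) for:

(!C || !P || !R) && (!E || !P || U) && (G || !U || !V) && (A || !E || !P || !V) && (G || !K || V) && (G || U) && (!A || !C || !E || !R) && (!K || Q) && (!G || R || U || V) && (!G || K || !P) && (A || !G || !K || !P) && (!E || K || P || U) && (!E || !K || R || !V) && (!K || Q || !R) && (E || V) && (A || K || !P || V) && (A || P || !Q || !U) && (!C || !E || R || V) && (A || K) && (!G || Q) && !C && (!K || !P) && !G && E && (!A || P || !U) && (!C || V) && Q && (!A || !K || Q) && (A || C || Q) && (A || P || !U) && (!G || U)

E: True, R: False, G: False, A: True, P: True, U: True, K: False, V: False, Q: True, C: False

Unit clause (!C) forces C = False.
Unit clause (!G) forces G = False.
Unit clause (E) forces E = True.
Unit clause (Q) forces Q = True.
In (G || U) only U is left, so U = True.
In (G || !U || !V) only !V is left, so V = False.
In (G || !K || V) only !K is left, so K = False.
In (A || K) only A is left, so A = True.
In (!A || P || !U) only P is left, so P = True.
Set R = False.
All clauses satisfied.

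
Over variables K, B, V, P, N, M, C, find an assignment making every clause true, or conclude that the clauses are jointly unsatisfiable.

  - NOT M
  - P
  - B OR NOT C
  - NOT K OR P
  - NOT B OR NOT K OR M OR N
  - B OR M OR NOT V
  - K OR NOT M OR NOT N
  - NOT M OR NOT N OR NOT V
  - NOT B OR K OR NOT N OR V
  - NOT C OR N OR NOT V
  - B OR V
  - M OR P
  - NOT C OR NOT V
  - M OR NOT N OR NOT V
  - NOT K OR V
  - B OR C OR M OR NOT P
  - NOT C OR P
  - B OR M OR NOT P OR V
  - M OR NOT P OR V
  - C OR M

Case P = True:
  (NOT M) forces M = False.
  (M OR NOT P OR V) forces V = True.
  (B OR M OR NOT V) forces B = True.
  (NOT C OR NOT V) forces C = False.
  Clause (C OR M) is falsified — contradiction.
Case P = False:
  Clause (P) is falsified — contradiction.
Both cases fail, so the formula is unsatisfiable.

No satisfying assignment exists.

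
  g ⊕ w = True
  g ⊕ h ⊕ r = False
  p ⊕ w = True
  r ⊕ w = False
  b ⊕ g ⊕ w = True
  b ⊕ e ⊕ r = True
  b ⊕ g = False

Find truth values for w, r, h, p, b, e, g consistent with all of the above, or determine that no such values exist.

w=T; r=T; h=T; p=F; b=F; e=F; g=F

g ⊕ w = F ⊕ T = True ✓
g ⊕ h ⊕ r = F ⊕ T ⊕ T = False ✓
p ⊕ w = F ⊕ T = True ✓
r ⊕ w = T ⊕ T = False ✓
b ⊕ g ⊕ w = F ⊕ F ⊕ T = True ✓
b ⊕ e ⊕ r = F ⊕ F ⊕ T = True ✓
b ⊕ g = F ⊕ F = False ✓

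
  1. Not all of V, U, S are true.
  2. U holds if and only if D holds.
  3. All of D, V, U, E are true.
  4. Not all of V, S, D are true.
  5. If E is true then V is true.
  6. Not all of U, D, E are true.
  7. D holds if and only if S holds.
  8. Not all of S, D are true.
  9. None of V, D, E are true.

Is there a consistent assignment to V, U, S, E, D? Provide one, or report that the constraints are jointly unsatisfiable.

Case V = True:
  Constraint (9) is violated (V=T) — contradiction.
Case V = False:
  Constraint (3) is violated (V=F) — contradiction.
Both cases fail — unsatisfiable.

Unsatisfiable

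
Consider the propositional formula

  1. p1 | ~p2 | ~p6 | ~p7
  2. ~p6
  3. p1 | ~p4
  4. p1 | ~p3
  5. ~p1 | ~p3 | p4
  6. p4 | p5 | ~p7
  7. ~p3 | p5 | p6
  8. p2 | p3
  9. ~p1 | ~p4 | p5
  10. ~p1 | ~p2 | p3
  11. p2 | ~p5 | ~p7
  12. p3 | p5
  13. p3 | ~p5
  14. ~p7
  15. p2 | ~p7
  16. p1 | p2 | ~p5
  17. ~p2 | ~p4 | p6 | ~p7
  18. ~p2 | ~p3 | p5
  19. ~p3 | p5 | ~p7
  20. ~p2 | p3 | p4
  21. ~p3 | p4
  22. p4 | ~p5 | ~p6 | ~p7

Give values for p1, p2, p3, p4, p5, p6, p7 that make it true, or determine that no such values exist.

p1 = True; p2 = True; p3 = True; p4 = True; p5 = True; p6 = False; p7 = False

Unit clause (~p6) forces p6 = False.
Unit clause (~p7) forces p7 = False.
Try p1 = False:
  (p1 | ~p4) forces p4 = False.
  (p1 | ~p3) forces p3 = False.
  (p2 | p3) forces p2 = True.
  clause (~p2 | p3 | p4) is falsified — backtrack.
So p1 = True.
Set p2 = True.
  then (~p1 | ~p2 | p3) forces p3 = True.
  then (~p2 | ~p3 | p5) forces p5 = True.
  then (~p3 | p4) forces p4 = True.
All clauses satisfied.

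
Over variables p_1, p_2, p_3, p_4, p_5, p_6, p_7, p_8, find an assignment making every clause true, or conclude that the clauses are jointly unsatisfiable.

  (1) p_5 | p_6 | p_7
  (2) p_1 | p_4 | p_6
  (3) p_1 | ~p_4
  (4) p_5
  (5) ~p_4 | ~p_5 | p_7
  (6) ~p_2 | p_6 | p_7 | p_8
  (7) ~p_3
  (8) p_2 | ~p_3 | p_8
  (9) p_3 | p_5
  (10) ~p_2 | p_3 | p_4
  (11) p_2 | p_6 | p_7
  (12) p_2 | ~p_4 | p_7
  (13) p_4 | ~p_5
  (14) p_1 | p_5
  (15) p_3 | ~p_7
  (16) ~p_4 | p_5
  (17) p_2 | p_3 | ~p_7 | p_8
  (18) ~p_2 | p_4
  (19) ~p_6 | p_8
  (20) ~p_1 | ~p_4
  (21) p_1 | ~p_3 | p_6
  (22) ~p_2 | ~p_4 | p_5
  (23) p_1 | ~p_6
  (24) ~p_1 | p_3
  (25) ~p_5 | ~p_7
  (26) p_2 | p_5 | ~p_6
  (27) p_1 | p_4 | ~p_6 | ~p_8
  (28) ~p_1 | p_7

Unsatisfiable — no assignment works.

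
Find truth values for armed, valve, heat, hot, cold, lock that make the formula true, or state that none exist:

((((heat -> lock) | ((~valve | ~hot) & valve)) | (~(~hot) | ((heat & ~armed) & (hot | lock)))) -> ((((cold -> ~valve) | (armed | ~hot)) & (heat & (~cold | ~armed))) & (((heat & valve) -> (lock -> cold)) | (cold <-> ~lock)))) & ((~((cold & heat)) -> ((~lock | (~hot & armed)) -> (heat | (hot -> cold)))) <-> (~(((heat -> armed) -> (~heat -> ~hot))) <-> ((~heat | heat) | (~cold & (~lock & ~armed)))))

Case heat = True: the conjunct (~((cold & heat)) -> ((~lock | (~hot & armed)) -> (heat | (hot -> cold)))) <-> (~(((heat -> armed) -> (~heat -> ~hot))) <-> ((~heat | heat) | (~cold & (~lock & ~armed)))) becomes (~cold -> True) <-> (False <-> True) = False.
Case heat = False: the conjunct (((heat -> lock) | ((~valve | ~hot) & valve)) | (~(~hot) | ((heat & ~armed) & (hot | lock)))) -> ((((cold -> ~valve) | (armed | ~hot)) & (heat & (~cold | ~armed))) & (((heat & valve) -> (lock -> cold)) | (cold <-> ~lock))) becomes (True | ~(~hot)) -> (False & True) = False.
Both cases fail — unsatisfiable.

Unsatisfiable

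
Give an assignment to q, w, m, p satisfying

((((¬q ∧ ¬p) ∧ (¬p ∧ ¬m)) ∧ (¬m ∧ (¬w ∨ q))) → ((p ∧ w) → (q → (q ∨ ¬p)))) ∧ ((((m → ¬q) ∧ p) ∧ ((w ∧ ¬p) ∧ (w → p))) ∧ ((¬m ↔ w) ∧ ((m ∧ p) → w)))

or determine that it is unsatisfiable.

Unsatisfiable — no assignment works.

Case p = True: the conjunct ¬p is False.
Case p = False: the conjunct p is False.
Both cases fail — unsatisfiable.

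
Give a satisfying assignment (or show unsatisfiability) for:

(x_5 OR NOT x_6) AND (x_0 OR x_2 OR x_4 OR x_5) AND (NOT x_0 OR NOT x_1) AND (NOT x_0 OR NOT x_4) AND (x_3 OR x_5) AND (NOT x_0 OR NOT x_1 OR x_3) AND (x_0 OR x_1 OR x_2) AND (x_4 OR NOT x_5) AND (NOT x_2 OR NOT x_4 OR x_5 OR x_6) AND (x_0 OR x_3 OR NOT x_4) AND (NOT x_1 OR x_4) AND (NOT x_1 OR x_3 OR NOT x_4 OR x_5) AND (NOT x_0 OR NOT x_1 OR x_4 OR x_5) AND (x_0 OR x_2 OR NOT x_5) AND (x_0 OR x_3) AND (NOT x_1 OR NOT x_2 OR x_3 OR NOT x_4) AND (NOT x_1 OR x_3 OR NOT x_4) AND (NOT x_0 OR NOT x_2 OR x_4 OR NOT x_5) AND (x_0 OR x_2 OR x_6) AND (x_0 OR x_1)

Set x_0 = True.
  then (NOT x_0 OR NOT x_1) forces x_1 = False.
  then (NOT x_0 OR NOT x_4) forces x_4 = False.
  then (x_4 OR NOT x_5) forces x_5 = False.
  then (x_5 OR NOT x_6) forces x_6 = False.
  then (x_3 OR x_5) forces x_3 = True.
Set x_2 = False.
All clauses satisfied.

x_0: True; x_1: False; x_2: False; x_3: True; x_4: False; x_5: False; x_6: False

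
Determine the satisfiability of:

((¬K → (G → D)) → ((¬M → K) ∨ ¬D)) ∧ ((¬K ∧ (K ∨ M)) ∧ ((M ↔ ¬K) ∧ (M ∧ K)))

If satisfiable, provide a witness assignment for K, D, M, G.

Unsatisfiable — no assignment works.

Case K = True: the conjunct ¬K is False.
Case K = False: the conjunct K is False.
Both cases fail — unsatisfiable.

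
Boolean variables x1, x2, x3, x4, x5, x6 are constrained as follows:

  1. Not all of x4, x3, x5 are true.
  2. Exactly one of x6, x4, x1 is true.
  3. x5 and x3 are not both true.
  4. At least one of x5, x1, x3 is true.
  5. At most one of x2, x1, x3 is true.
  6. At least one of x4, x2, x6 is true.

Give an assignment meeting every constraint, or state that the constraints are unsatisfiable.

x1=F, x2=F, x3=F, x4=T, x5=T, x6=F

  (1) {x4, x3, x5}: 2/3 true — not all ✓
  (2) {x6, x4, x1}: 1 true — exactly one ✓
  (3) x5=T, x3=F — not both ✓
  (4) {x5, x1, x3}: 1 true — at least one ✓
  (5) {x2, x1, x3}: 0 true — at most one ✓
  (6) {x4, x2, x6}: 1 true — at least one ✓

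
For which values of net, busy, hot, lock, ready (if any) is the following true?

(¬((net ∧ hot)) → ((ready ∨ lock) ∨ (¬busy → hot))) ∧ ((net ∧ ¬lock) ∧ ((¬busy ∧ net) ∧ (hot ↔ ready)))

net=T; busy=F; hot=T; lock=F; ready=T

  ¬((net ∧ hot)) → ((ready ∨ lock) ∨ (¬busy → hot)) = True
    ¬((net ∧ hot)) = False
      net ∧ hot = True
    (ready ∨ lock) ∨ (¬busy → hot) = True
      ready ∨ lock = True
      ¬busy → hot = True
        ¬busy = True
  (net ∧ ¬lock) ∧ ((¬busy ∧ net) ∧ (hot ↔ ready)) = True
    net ∧ ¬lock = True
      ¬lock = True
    (¬busy ∧ net) ∧ (hot ↔ ready) = True
      ¬busy ∧ net = True
        ¬busy = True
      hot ↔ ready = True
Both conjuncts True, so the formula holds.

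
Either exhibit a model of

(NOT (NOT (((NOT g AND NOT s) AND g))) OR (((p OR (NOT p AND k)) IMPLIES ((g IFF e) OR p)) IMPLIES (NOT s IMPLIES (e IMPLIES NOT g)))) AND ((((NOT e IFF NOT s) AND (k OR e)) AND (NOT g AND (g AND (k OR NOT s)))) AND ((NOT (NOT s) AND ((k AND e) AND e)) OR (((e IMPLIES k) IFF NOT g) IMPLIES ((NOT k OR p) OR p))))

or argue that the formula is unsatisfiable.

Case g = True: the conjunct NOT g is False.
Case g = False: the conjunct g is False.
Both cases fail — unsatisfiable.

Unsatisfiable — no assignment works.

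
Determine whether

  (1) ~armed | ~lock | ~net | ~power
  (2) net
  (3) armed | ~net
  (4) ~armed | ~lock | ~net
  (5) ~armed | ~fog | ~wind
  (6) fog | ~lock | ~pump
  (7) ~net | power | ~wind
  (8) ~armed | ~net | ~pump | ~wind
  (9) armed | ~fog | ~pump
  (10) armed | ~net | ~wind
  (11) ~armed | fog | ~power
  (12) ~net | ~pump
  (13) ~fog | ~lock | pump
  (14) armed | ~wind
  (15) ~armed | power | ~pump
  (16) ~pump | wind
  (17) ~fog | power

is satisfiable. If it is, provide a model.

Unit clause (net) forces net = True.
In (armed | ~net) only armed is left, so armed = True.
In (~armed | ~lock | ~net) only ~lock is left, so lock = False.
In (~net | ~pump) only ~pump is left, so pump = False.
Set fog = True.
  then (~armed | ~fog | ~wind) forces wind = False.
  then (~fog | power) forces power = True.
All clauses satisfied.

armed: True, fog: True, power: True, pump: False, wind: False, lock: False, net: True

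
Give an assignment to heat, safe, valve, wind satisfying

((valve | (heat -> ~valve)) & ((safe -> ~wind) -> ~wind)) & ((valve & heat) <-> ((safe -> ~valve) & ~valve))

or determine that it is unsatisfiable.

heat = False; safe = True; valve = True; wind = True

  (valve | (heat -> ~valve)) & ((safe -> ~wind) -> ~wind) = True
    valve | (heat -> ~valve) = True
      heat -> ~valve = True
        ~valve = False
    (safe -> ~wind) -> ~wind = True
      safe -> ~wind = False
        ~wind = False
      ~wind = False
  (valve & heat) <-> ((safe -> ~valve) & ~valve) = True
    valve & heat = False
    (safe -> ~valve) & ~valve = False
      safe -> ~valve = False
        ~valve = False
      ~valve = False
Both conjuncts True, so the formula holds.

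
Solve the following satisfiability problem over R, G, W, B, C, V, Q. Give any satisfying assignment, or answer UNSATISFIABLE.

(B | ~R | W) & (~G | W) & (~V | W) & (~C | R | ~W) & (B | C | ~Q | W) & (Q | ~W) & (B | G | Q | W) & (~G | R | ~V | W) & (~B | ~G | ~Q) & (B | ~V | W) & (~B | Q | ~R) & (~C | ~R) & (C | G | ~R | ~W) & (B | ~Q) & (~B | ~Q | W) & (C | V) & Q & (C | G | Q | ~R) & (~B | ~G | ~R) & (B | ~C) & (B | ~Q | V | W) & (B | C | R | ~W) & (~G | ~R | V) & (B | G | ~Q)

R = False, G = False, W = True, B = True, C = False, V = True, Q = True

Unit clause (Q) forces Q = True.
In (B | ~Q) only B is left, so B = True.
In (~B | ~Q | W) only W is left, so W = True.
In (~B | ~G | ~Q) only ~G is left, so G = False.
Try R = True:
  (~C | ~R) forces C = False.
  clause (C | G | ~R | ~W) is falsified — backtrack.
So R = False.
  then (~C | R | ~W) forces C = False.
  then (C | V) forces V = True.
All clauses satisfied.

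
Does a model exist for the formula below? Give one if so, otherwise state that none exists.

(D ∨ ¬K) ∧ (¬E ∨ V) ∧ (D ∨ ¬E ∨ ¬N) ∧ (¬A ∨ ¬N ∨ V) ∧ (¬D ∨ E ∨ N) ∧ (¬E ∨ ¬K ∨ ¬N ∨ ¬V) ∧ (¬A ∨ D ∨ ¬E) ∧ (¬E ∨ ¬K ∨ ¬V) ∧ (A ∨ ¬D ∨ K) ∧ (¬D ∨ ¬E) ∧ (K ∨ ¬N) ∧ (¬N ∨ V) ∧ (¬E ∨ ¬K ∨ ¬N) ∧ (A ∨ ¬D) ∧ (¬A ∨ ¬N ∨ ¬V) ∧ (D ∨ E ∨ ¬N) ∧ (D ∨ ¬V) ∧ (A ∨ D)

Try A = False:
  (A ∨ ¬D) forces D = False.
  clause (A ∨ D) is falsified — backtrack.
So A = True.
Set K = False.
  then (K ∨ ¬N) forces N = False.
Set E = False.
  then (¬D ∨ E ∨ N) forces D = False.
  then (D ∨ ¬V) forces V = False.
All clauses satisfied.

A=T, K=F, N=F, E=F, V=F, D=F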